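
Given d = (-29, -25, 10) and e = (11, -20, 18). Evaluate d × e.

i: (-25)·18 - 10·(-20) = -450 - (-200) = -250
j: 10·11 - (-29)·18 = 110 - (-522) = 632
k: (-29)·(-20) - (-25)·11 = 580 - (-275) = 855
d × e = (-250, 632, 855)

(-250, 632, 855)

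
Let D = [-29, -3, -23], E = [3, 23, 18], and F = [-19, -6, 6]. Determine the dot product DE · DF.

1431

DE = E − D = (32, 26, 41)
DF = F − D = (10, -3, 29)
DE · DF = 32·10 + 26·(-3) + 41·29 = 320 - 78 + 1189 = 1431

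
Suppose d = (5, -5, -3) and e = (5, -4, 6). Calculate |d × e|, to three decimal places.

61.758

i: (-5)·6 - (-3)·(-4) = -30 - 12 = -42
j: (-3)·5 - 5·6 = -15 - 30 = -45
k: 5·(-4) - (-5)·5 = -20 - (-25) = 5
d × e = (-42, -45, 5)
|d × e| = √((-42)² + (-45)² + 5²) = √3814 ≈ 61.7576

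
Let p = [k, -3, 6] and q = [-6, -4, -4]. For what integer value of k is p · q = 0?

-2

p · q = k·(-6) + (-3)·(-4) + 6·(-4) = -12 - 6k
Set equal to 0: -6k = 12, so k = -2.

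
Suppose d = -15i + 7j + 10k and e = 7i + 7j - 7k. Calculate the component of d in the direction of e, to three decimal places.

d · e = (-15)·7 + 7·7 + 10·(-7) = -105 + 49 - 70 = -126
|e| = √(49 + 49 + 49) = √147 ≈ 12.1244
comp_e d = -126 / √147 ≈ -10.392

-10.392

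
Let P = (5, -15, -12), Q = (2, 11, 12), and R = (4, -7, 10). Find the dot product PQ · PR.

739

PQ = Q − P = (-3, 26, 24)
PR = R − P = (-1, 8, 22)
PQ · PR = (-3)·(-1) + 26·8 + 24·22 = 3 + 208 + 528 = 739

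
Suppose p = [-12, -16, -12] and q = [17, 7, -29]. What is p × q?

(548, -552, 188)

i: (-16)·(-29) - (-12)·7 = 464 - (-84) = 548
j: (-12)·17 - (-12)·(-29) = -204 - 348 = -552
k: (-12)·7 - (-16)·17 = -84 - (-272) = 188
p × q = (548, -552, 188)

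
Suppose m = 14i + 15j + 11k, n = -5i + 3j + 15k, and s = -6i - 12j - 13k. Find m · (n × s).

507

n × s:
i: 3·(-13) - 15·(-12) = -39 - (-180) = 141
j: 15·(-6) - (-5)·(-13) = -90 - 65 = -155
k: (-5)·(-12) - 3·(-6) = 60 - (-18) = 78
n × s = (141, -155, 78)
m · (n × s) = 14·141 + 15·(-155) + 11·78 = 1974 - 2325 + 858 = 507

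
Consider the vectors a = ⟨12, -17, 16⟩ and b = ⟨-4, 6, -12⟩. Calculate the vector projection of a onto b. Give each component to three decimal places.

(6.980, -10.469, 20.939)

a · b = 12·(-4) + (-17)·6 + 16·(-12) = -48 - 102 - 192 = -342
|b|² = 16 + 36 + 144 = 196
proj_b a = (-342/196) · (-4, 6, -12) ≈ (6.980, -10.469, 20.939)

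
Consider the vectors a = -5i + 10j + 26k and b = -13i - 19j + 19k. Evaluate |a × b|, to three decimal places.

i: 10·19 - 26·(-19) = 190 - (-494) = 684
j: 26·(-13) - (-5)·19 = -338 - (-95) = -243
k: (-5)·(-19) - 10·(-13) = 95 - (-130) = 225
a × b = (684, -243, 225)
|a × b| = √(684² + (-243)² + 225²) = √577530 ≈ 759.9539

759.954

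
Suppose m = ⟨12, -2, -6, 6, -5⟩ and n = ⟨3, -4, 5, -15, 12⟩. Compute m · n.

-136

m · n = 12·3 + (-2)·(-4) + (-6)·5 + 6·(-15) + (-5)·12 = 36 + 8 - 30 - 90 - 60 = -136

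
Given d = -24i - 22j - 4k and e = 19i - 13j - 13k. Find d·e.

d · e = (-24)·19 + (-22)·(-13) + (-4)·(-13) = -456 + 286 + 52 = -118

-118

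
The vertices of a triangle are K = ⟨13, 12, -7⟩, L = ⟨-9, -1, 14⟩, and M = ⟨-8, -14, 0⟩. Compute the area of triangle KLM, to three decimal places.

307.732

KL = (-22, -13, 21),  KM = (-21, -26, 7)
i: (-13)·7 - 21·(-26) = -91 - (-546) = 455
j: 21·(-21) - (-22)·7 = -441 - (-154) = -287
k: (-22)·(-26) - (-13)·(-21) = 572 - 273 = 299
KL × KM = (455, -287, 299)
|KL × KM| = √378795 ≈ 615.4632
area = ½ · 615.4632 ≈ 307.732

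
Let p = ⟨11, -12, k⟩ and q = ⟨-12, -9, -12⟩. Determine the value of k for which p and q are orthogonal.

-2

p · q = 11·(-12) + (-12)·(-9) + k·(-12) = -24 - 12k
Set equal to 0: -12k = 24, so k = -2.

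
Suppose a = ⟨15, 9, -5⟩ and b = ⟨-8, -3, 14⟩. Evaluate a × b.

i: 9·14 - (-5)·(-3) = 126 - 15 = 111
j: (-5)·(-8) - 15·14 = 40 - 210 = -170
k: 15·(-3) - 9·(-8) = -45 - (-72) = 27
a × b = (111, -170, 27)

(111, -170, 27)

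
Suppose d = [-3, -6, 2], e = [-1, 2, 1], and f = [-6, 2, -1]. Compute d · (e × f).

e × f:
i: 2·(-1) - 1·2 = -2 - 2 = -4
j: 1·(-6) - (-1)·(-1) = -6 - 1 = -7
k: (-1)·2 - 2·(-6) = -2 - (-12) = 10
e × f = (-4, -7, 10)
d · (e × f) = (-3)·(-4) + (-6)·(-7) + 2·10 = 12 + 42 + 20 = 74

74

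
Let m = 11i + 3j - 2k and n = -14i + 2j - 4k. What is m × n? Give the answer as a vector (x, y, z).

i: 3·(-4) - (-2)·2 = -12 - (-4) = -8
j: (-2)·(-14) - 11·(-4) = 28 - (-44) = 72
k: 11·2 - 3·(-14) = 22 - (-42) = 64
m × n = (-8, 72, 64)

(-8, 72, 64)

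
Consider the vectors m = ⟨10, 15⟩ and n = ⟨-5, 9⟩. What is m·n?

85

m · n = 10·(-5) + 15·9 = -50 + 135 = 85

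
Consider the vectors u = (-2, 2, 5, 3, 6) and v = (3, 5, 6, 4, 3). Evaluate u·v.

64

u · v = (-2)·3 + 2·5 + 5·6 + 3·4 + 6·3 = -6 + 10 + 30 + 12 + 18 = 64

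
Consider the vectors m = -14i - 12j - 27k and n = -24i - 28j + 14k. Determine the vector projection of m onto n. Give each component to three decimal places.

m · n = (-14)·(-24) + (-12)·(-28) + (-27)·14 = 336 + 336 - 378 = 294
|n|² = 576 + 784 + 196 = 1556
proj_n m = (294/1556) · (-24, -28, 14) ≈ (-4.535, -5.290, 2.645)

(-4.535, -5.290, 2.645)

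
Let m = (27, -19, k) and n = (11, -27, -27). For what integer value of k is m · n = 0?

30

m · n = 27·11 + (-19)·(-27) + k·(-27) = 810 - 27k
Set equal to 0: -27k = -810, so k = 30.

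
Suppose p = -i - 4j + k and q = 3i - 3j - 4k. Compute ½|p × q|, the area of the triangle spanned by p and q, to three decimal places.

i: (-4)·(-4) - 1·(-3) = 16 - (-3) = 19
j: 1·3 - (-1)·(-4) = 3 - 4 = -1
k: (-1)·(-3) - (-4)·3 = 3 - (-12) = 15
p × q = (19, -1, 15)
|p × q| = √(19² + (-1)² + 15²) = √587 ≈ 24.2281
area = ½ · 24.2281 ≈ 12.114

12.114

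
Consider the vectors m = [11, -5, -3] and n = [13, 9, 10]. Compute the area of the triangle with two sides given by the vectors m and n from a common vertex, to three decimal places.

i: (-5)·10 - (-3)·9 = -50 - (-27) = -23
j: (-3)·13 - 11·10 = -39 - 110 = -149
k: 11·9 - (-5)·13 = 99 - (-65) = 164
m × n = (-23, -149, 164)
|m × n| = √((-23)² + (-149)² + 164²) = √49626 ≈ 222.7689
area = ½ · 222.7689 ≈ 111.384

111.384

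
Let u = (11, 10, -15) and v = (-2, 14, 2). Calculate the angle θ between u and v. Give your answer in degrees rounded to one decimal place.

73.0

u · v = 11·(-2) + 10·14 + (-15)·2 = -22 + 140 - 30 = 88
|u|² = 121 + 100 + 225 = 446,  |u| = √446 ≈ 21.118712
|v|² = 4 + 196 + 4 = 204,  |v| = √204 ≈ 14.282857
cos θ = 88 / (21.118712 · 14.282857) ≈ 0.29174
θ = arccos(0.29174) ≈ 73.0°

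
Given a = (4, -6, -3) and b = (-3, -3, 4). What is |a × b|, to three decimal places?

45.144

i: (-6)·4 - (-3)·(-3) = -24 - 9 = -33
j: (-3)·(-3) - 4·4 = 9 - 16 = -7
k: 4·(-3) - (-6)·(-3) = -12 - 18 = -30
a × b = (-33, -7, -30)
|a × b| = √((-33)² + (-7)² + (-30)²) = √2038 ≈ 45.1442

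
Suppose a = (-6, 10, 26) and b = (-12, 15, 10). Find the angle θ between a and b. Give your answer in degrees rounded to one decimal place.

a · b = (-6)·(-12) + 10·15 + 26·10 = 72 + 150 + 260 = 482
|a|² = 36 + 100 + 676 = 812,  |a| = √812 ≈ 28.495614
|b|² = 144 + 225 + 100 = 469,  |b| = √469 ≈ 21.656408
cos θ = 482 / (28.495614 · 21.656408) ≈ 0.78106
θ = arccos(0.78106) ≈ 38.6°

38.6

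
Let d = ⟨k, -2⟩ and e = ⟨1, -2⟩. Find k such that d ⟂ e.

d · e = k·1 + (-2)·(-2) = 4 + 1k
Set equal to 0: 1k = -4, so k = -4.

-4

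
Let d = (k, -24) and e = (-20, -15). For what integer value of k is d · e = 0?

18

d · e = k·(-20) + (-24)·(-15) = 360 - 20k
Set equal to 0: -20k = -360, so k = 18.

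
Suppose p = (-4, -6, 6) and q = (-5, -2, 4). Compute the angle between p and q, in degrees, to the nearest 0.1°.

p · q = (-4)·(-5) + (-6)·(-2) + 6·4 = 20 + 12 + 24 = 56
|p|² = 16 + 36 + 36 = 88,  |p| = √88 ≈ 9.380832
|q|² = 25 + 4 + 16 = 45,  |q| = √45 ≈ 6.708204
cos θ = 56 / (9.380832 · 6.708204) ≈ 0.88990
θ = arccos(0.88990) ≈ 27.1°

27.1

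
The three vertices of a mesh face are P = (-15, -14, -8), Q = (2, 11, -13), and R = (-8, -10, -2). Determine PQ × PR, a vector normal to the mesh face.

PQ = (17, 25, -5)
PR = (7, 4, 6)
i: 25·6 - (-5)·4 = 150 - (-20) = 170
j: (-5)·7 - 17·6 = -35 - 102 = -137
k: 17·4 - 25·7 = 68 - 175 = -107
PQ × PR = (170, -137, -107)

(170, -137, -107)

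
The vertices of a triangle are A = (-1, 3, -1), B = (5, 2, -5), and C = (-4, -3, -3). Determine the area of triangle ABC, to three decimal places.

25.402

AB = (6, -1, -4),  AC = (-3, -6, -2)
i: (-1)·(-2) - (-4)·(-6) = 2 - 24 = -22
j: (-4)·(-3) - 6·(-2) = 12 - (-12) = 24
k: 6·(-6) - (-1)·(-3) = -36 - 3 = -39
AB × AC = (-22, 24, -39)
|AB × AC| = √2581 ≈ 50.8035
area = ½ · 50.8035 ≈ 25.402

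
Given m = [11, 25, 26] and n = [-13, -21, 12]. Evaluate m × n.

(846, -470, 94)

i: 25·12 - 26·(-21) = 300 - (-546) = 846
j: 26·(-13) - 11·12 = -338 - 132 = -470
k: 11·(-21) - 25·(-13) = -231 - (-325) = 94
m × n = (846, -470, 94)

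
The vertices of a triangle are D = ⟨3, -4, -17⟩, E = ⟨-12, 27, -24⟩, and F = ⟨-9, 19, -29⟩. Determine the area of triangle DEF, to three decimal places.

DE = (-15, 31, -7),  DF = (-12, 23, -12)
i: 31·(-12) - (-7)·23 = -372 - (-161) = -211
j: (-7)·(-12) - (-15)·(-12) = 84 - 180 = -96
k: (-15)·23 - 31·(-12) = -345 - (-372) = 27
DE × DF = (-211, -96, 27)
|DE × DF| = √54466 ≈ 233.3795
area = ½ · 233.3795 ≈ 116.690

116.690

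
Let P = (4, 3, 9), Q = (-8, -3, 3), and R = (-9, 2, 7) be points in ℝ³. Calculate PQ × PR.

(6, 54, -66)

PQ = (-12, -6, -6)
PR = (-13, -1, -2)
i: (-6)·(-2) - (-6)·(-1) = 12 - 6 = 6
j: (-6)·(-13) - (-12)·(-2) = 78 - 24 = 54
k: (-12)·(-1) - (-6)·(-13) = 12 - 78 = -66
PQ × PR = (6, 54, -66)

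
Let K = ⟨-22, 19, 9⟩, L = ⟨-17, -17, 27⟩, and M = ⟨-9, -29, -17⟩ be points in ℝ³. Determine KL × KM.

KL = (5, -36, 18)
KM = (13, -48, -26)
i: (-36)·(-26) - 18·(-48) = 936 - (-864) = 1800
j: 18·13 - 5·(-26) = 234 - (-130) = 364
k: 5·(-48) - (-36)·13 = -240 - (-468) = 228
KL × KM = (1800, 364, 228)

(1800, 364, 228)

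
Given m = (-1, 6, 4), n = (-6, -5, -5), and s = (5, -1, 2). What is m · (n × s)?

61

n × s:
i: (-5)·2 - (-5)·(-1) = -10 - 5 = -15
j: (-5)·5 - (-6)·2 = -25 - (-12) = -13
k: (-6)·(-1) - (-5)·5 = 6 - (-25) = 31
n × s = (-15, -13, 31)
m · (n × s) = (-1)·(-15) + 6·(-13) + 4·31 = 15 - 78 + 124 = 61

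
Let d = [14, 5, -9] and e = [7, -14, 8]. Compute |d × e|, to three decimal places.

i: 5·8 - (-9)·(-14) = 40 - 126 = -86
j: (-9)·7 - 14·8 = -63 - 112 = -175
k: 14·(-14) - 5·7 = -196 - 35 = -231
d × e = (-86, -175, -231)
|d × e| = √((-86)² + (-175)² + (-231)²) = √91382 ≈ 302.2946

302.295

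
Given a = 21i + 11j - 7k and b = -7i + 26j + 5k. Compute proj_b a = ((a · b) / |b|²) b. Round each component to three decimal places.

a · b = 21·(-7) + 11·26 + (-7)·5 = -147 + 286 - 35 = 104
|b|² = 49 + 676 + 25 = 750
proj_b a = (104/750) · (-7, 26, 5) ≈ (-0.971, 3.605, 0.693)

(-0.971, 3.605, 0.693)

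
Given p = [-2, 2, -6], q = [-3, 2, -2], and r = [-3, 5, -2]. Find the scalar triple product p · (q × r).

q × r:
i: 2·(-2) - (-2)·5 = -4 - (-10) = 6
j: (-2)·(-3) - (-3)·(-2) = 6 - 6 = 0
k: (-3)·5 - 2·(-3) = -15 - (-6) = -9
q × r = (6, 0, -9)
p · (q × r) = (-2)·6 + 2·0 + (-6)·(-9) = -12 + 0 + 54 = 42

42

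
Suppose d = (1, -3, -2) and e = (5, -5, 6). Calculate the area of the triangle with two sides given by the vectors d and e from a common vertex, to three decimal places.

16.882

i: (-3)·6 - (-2)·(-5) = -18 - 10 = -28
j: (-2)·5 - 1·6 = -10 - 6 = -16
k: 1·(-5) - (-3)·5 = -5 - (-15) = 10
d × e = (-28, -16, 10)
|d × e| = √((-28)² + (-16)² + 10²) = √1140 ≈ 33.7639
area = ½ · 33.7639 ≈ 16.882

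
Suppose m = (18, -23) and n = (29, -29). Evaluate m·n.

m · n = 18·29 + (-23)·(-29) = 522 + 667 = 1189

1189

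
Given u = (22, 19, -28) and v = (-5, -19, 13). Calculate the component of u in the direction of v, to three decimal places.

u · v = 22·(-5) + 19·(-19) + (-28)·13 = -110 - 361 - 364 = -835
|v| = √(25 + 361 + 169) = √555 ≈ 23.5584
comp_v u = -835 / √555 ≈ -35.444

-35.444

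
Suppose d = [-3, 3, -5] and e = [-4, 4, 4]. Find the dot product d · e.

4

d · e = (-3)·(-4) + 3·4 + (-5)·4 = 12 + 12 - 20 = 4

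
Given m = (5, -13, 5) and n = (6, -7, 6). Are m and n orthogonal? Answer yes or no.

m · n = 5·6 + (-13)·(-7) + 5·6 = 30 + 91 + 30 = 151
Nonzero, so the vectors are not orthogonal.

no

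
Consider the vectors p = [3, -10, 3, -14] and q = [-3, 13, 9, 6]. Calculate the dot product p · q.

p · q = 3·(-3) + (-10)·13 + 3·9 + (-14)·6 = -9 - 130 + 27 - 84 = -196

-196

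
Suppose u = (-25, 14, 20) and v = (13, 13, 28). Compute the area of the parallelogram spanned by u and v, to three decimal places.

i: 14·28 - 20·13 = 392 - 260 = 132
j: 20·13 - (-25)·28 = 260 - (-700) = 960
k: (-25)·13 - 14·13 = -325 - 182 = -507
u × v = (132, 960, -507)
|u × v| = √(132² + 960² + (-507)²) = √1196073 ≈ 1093.6512

1093.651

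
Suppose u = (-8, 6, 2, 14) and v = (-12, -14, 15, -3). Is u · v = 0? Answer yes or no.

yes

u · v = (-8)·(-12) + 6·(-14) + 2·15 + 14·(-3) = 96 - 84 + 30 - 42 = 0
Zero, so the vectors are orthogonal.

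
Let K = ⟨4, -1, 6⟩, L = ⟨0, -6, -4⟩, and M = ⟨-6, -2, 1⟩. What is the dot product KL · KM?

KL = L − K = (-4, -5, -10)
KM = M − K = (-10, -1, -5)
KL · KM = (-4)·(-10) + (-5)·(-1) + (-10)·(-5) = 40 + 5 + 50 = 95

95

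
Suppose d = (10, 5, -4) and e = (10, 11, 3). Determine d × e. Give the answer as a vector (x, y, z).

(59, -70, 60)

i: 5·3 - (-4)·11 = 15 - (-44) = 59
j: (-4)·10 - 10·3 = -40 - 30 = -70
k: 10·11 - 5·10 = 110 - 50 = 60
d × e = (59, -70, 60)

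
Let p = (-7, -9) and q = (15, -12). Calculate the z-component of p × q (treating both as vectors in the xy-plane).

(-7)·(-12) - (-9)·15 = 84 - (-135) = 219

219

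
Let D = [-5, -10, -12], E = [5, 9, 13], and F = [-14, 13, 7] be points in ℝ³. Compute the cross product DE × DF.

DE = (10, 19, 25)
DF = (-9, 23, 19)
i: 19·19 - 25·23 = 361 - 575 = -214
j: 25·(-9) - 10·19 = -225 - 190 = -415
k: 10·23 - 19·(-9) = 230 - (-171) = 401
DE × DF = (-214, -415, 401)

(-214, -415, 401)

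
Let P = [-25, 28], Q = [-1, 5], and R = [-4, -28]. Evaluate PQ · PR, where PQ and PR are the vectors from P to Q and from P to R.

1792

PQ = Q − P = (24, -23)
PR = R − P = (21, -56)
PQ · PR = 24·21 + (-23)·(-56) = 504 + 1288 = 1792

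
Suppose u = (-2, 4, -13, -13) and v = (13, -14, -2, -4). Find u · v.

u · v = (-2)·13 + 4·(-14) + (-13)·(-2) + (-13)·(-4) = -26 - 56 + 26 + 52 = -4

-4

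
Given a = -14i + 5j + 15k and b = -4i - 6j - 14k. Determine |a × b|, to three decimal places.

i: 5·(-14) - 15·(-6) = -70 - (-90) = 20
j: 15·(-4) - (-14)·(-14) = -60 - 196 = -256
k: (-14)·(-6) - 5·(-4) = 84 - (-20) = 104
a × b = (20, -256, 104)
|a × b| = √(20² + (-256)² + 104²) = √76752 ≈ 277.0415

277.042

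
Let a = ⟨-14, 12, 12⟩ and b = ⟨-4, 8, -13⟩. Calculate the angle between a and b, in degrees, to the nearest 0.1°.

90.7

a · b = (-14)·(-4) + 12·8 + 12·(-13) = 56 + 96 - 156 = -4
|a|² = 196 + 144 + 144 = 484,  |a| = √484 ≈ 22.000000
|b|² = 16 + 64 + 169 = 249,  |b| = √249 ≈ 15.779734
cos θ = -4 / (22.000000 · 15.779734) ≈ -0.01152
θ = arccos(-0.01152) ≈ 90.7°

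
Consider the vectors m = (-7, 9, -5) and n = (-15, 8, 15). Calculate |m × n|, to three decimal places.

i: 9·15 - (-5)·8 = 135 - (-40) = 175
j: (-5)·(-15) - (-7)·15 = 75 - (-105) = 180
k: (-7)·8 - 9·(-15) = -56 - (-135) = 79
m × n = (175, 180, 79)
|m × n| = √(175² + 180² + 79²) = √69266 ≈ 263.1843

263.184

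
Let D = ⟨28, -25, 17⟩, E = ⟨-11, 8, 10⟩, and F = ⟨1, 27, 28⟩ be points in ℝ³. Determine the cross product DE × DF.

(727, 618, -1137)

DE = (-39, 33, -7)
DF = (-27, 52, 11)
i: 33·11 - (-7)·52 = 363 - (-364) = 727
j: (-7)·(-27) - (-39)·11 = 189 - (-429) = 618
k: (-39)·52 - 33·(-27) = -2028 - (-891) = -1137
DE × DF = (727, 618, -1137)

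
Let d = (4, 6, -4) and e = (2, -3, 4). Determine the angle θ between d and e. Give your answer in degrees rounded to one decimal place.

125.8

d · e = 4·2 + 6·(-3) + (-4)·4 = 8 - 18 - 16 = -26
|d|² = 16 + 36 + 16 = 68,  |d| = √68 ≈ 8.246211
|e|² = 4 + 9 + 16 = 29,  |e| = √29 ≈ 5.385165
cos θ = -26 / (8.246211 · 5.385165) ≈ -0.58549
θ = arccos(-0.58549) ≈ 125.8°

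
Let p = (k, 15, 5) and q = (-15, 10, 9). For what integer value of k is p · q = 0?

13

p · q = k·(-15) + 15·10 + 5·9 = 195 - 15k
Set equal to 0: -15k = -195, so k = 13.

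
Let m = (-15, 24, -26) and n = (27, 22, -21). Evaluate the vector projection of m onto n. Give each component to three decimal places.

m · n = (-15)·27 + 24·22 + (-26)·(-21) = -405 + 528 + 546 = 669
|n|² = 729 + 484 + 441 = 1654
proj_n m = (669/1654) · (27, 22, -21) ≈ (10.921, 8.898, -8.494)

(10.921, 8.898, -8.494)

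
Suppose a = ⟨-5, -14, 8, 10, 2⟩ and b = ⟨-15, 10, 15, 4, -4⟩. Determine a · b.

87

a · b = (-5)·(-15) + (-14)·10 + 8·15 + 10·4 + 2·(-4) = 75 - 140 + 120 + 40 - 8 = 87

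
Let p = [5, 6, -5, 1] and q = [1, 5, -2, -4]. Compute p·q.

p · q = 5·1 + 6·5 + (-5)·(-2) + 1·(-4) = 5 + 30 + 10 - 4 = 41

41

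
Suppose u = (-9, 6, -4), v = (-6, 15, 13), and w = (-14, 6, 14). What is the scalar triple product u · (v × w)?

v × w:
i: 15·14 - 13·6 = 210 - 78 = 132
j: 13·(-14) - (-6)·14 = -182 - (-84) = -98
k: (-6)·6 - 15·(-14) = -36 - (-210) = 174
v × w = (132, -98, 174)
u · (v × w) = (-9)·132 + 6·(-98) + (-4)·174 = -1188 - 588 - 696 = -2472

-2472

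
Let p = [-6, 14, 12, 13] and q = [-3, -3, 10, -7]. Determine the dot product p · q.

5

p · q = (-6)·(-3) + 14·(-3) + 12·10 + 13·(-7) = 18 - 42 + 120 - 91 = 5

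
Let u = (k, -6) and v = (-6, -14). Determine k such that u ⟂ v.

u · v = k·(-6) + (-6)·(-14) = 84 - 6k
Set equal to 0: -6k = -84, so k = 14.

14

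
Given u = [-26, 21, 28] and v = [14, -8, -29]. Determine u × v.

i: 21·(-29) - 28·(-8) = -609 - (-224) = -385
j: 28·14 - (-26)·(-29) = 392 - 754 = -362
k: (-26)·(-8) - 21·14 = 208 - 294 = -86
u × v = (-385, -362, -86)

(-385, -362, -86)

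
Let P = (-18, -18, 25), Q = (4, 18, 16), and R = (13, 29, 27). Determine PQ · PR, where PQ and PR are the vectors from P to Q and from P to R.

PQ = Q − P = (22, 36, -9)
PR = R − P = (31, 47, 2)
PQ · PR = 22·31 + 36·47 + (-9)·2 = 682 + 1692 - 18 = 2356

2356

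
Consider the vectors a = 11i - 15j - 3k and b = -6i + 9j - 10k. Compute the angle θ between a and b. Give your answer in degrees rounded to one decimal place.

128.0

a · b = 11·(-6) + (-15)·9 + (-3)·(-10) = -66 - 135 + 30 = -171
|a|² = 121 + 225 + 9 = 355,  |a| = √355 ≈ 18.841444
|b|² = 36 + 81 + 100 = 217,  |b| = √217 ≈ 14.730920
cos θ = -171 / (18.841444 · 14.730920) ≈ -0.61610
θ = arccos(-0.61610) ≈ 128.0°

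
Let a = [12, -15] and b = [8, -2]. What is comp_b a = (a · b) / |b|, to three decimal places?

a · b = 12·8 + (-15)·(-2) = 96 + 30 = 126
|b| = √(64 + 4) = √68 ≈ 8.2462
comp_b a = 126 / √68 ≈ 15.280

15.280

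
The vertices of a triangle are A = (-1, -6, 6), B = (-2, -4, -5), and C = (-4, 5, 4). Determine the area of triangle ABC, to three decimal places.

60.570

AB = (-1, 2, -11),  AC = (-3, 11, -2)
i: 2·(-2) - (-11)·11 = -4 - (-121) = 117
j: (-11)·(-3) - (-1)·(-2) = 33 - 2 = 31
k: (-1)·11 - 2·(-3) = -11 - (-6) = -5
AB × AC = (117, 31, -5)
|AB × AC| = √14675 ≈ 121.1404
area = ½ · 121.1404 ≈ 60.570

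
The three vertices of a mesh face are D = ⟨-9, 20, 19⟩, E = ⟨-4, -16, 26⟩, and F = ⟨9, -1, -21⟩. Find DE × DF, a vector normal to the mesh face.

DE = (5, -36, 7)
DF = (18, -21, -40)
i: (-36)·(-40) - 7·(-21) = 1440 - (-147) = 1587
j: 7·18 - 5·(-40) = 126 - (-200) = 326
k: 5·(-21) - (-36)·18 = -105 - (-648) = 543
DE × DF = (1587, 326, 543)

(1587, 326, 543)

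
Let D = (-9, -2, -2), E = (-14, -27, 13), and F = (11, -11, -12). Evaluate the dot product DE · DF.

-25

DE = E − D = (-5, -25, 15)
DF = F − D = (20, -9, -10)
DE · DF = (-5)·20 + (-25)·(-9) + 15·(-10) = -100 + 225 - 150 = -25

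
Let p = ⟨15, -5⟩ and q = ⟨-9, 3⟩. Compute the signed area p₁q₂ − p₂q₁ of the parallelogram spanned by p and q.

15·3 - (-5)·(-9) = 45 - 45 = 0

0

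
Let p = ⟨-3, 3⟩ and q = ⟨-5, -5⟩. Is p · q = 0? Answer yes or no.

yes

p · q = (-3)·(-5) + 3·(-5) = 15 - 15 = 0
Zero, so the vectors are orthogonal.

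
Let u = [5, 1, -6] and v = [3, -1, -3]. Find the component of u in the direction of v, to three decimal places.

u · v = 5·3 + 1·(-1) + (-6)·(-3) = 15 - 1 + 18 = 32
|v| = √(9 + 1 + 9) = √19 ≈ 4.3589
comp_v u = 32 / √19 ≈ 7.341

7.341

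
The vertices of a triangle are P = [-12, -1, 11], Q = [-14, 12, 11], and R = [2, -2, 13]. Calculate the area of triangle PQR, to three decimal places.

90.956

PQ = (-2, 13, 0),  PR = (14, -1, 2)
i: 13·2 - 0·(-1) = 26 - 0 = 26
j: 0·14 - (-2)·2 = 0 - (-4) = 4
k: (-2)·(-1) - 13·14 = 2 - 182 = -180
PQ × PR = (26, 4, -180)
|PQ × PR| = √33092 ≈ 181.9121
area = ½ · 181.9121 ≈ 90.956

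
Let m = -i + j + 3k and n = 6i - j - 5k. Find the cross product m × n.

(-2, 13, -5)

i: 1·(-5) - 3·(-1) = -5 - (-3) = -2
j: 3·6 - (-1)·(-5) = 18 - 5 = 13
k: (-1)·(-1) - 1·6 = 1 - 6 = -5
m × n = (-2, 13, -5)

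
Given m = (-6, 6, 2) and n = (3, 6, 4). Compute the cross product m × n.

i: 6·4 - 2·6 = 24 - 12 = 12
j: 2·3 - (-6)·4 = 6 - (-24) = 30
k: (-6)·6 - 6·3 = -36 - 18 = -54
m × n = (12, 30, -54)

(12, 30, -54)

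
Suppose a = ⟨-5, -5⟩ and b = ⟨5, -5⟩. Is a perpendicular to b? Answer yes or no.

a · b = (-5)·5 + (-5)·(-5) = -25 + 25 = 0
Zero, so the vectors are orthogonal.

yes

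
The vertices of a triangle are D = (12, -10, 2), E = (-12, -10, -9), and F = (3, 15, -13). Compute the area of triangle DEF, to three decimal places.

354.875

DE = (-24, 0, -11),  DF = (-9, 25, -15)
i: 0·(-15) - (-11)·25 = 0 - (-275) = 275
j: (-11)·(-9) - (-24)·(-15) = 99 - 360 = -261
k: (-24)·25 - 0·(-9) = -600 - 0 = -600
DE × DF = (275, -261, -600)
|DE × DF| = √503746 ≈ 709.7507
area = ½ · 709.7507 ≈ 354.875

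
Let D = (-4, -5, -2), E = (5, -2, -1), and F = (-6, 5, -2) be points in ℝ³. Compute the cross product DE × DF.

DE = (9, 3, 1)
DF = (-2, 10, 0)
i: 3·0 - 1·10 = 0 - 10 = -10
j: 1·(-2) - 9·0 = -2 - 0 = -2
k: 9·10 - 3·(-2) = 90 - (-6) = 96
DE × DF = (-10, -2, 96)

(-10, -2, 96)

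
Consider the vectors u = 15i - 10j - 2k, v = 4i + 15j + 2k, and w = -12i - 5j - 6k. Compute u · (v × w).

v × w:
i: 15·(-6) - 2·(-5) = -90 - (-10) = -80
j: 2·(-12) - 4·(-6) = -24 - (-24) = 0
k: 4·(-5) - 15·(-12) = -20 - (-180) = 160
v × w = (-80, 0, 160)
u · (v × w) = 15·(-80) + (-10)·0 + (-2)·160 = -1200 + 0 - 320 = -1520

-1520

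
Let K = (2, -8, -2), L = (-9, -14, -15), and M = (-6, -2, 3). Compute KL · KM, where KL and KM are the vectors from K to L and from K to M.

-13

KL = L − K = (-11, -6, -13)
KM = M − K = (-8, 6, 5)
KL · KM = (-11)·(-8) + (-6)·6 + (-13)·5 = 88 - 36 - 65 = -13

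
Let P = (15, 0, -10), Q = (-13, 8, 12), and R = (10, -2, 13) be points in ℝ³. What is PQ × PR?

PQ = (-28, 8, 22)
PR = (-5, -2, 23)
i: 8·23 - 22·(-2) = 184 - (-44) = 228
j: 22·(-5) - (-28)·23 = -110 - (-644) = 534
k: (-28)·(-2) - 8·(-5) = 56 - (-40) = 96
PQ × PR = (228, 534, 96)

(228, 534, 96)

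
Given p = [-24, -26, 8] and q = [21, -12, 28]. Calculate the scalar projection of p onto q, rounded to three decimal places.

0.865

p · q = (-24)·21 + (-26)·(-12) + 8·28 = -504 + 312 + 224 = 32
|q| = √(441 + 144 + 784) = √1369 ≈ 37.0000
comp_q p = 32 / √1369 ≈ 0.865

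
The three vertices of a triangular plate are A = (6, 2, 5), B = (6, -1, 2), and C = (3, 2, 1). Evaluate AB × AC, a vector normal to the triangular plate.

AB = (0, -3, -3)
AC = (-3, 0, -4)
i: (-3)·(-4) - (-3)·0 = 12 - 0 = 12
j: (-3)·(-3) - 0·(-4) = 9 - 0 = 9
k: 0·0 - (-3)·(-3) = 0 - 9 = -9
AB × AC = (12, 9, -9)

(12, 9, -9)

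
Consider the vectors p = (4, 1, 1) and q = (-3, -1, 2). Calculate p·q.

-11

p · q = 4·(-3) + 1·(-1) + 1·2 = -12 - 1 + 2 = -11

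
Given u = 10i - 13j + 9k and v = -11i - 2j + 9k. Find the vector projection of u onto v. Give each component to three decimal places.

(0.160, 0.029, -0.131)

u · v = 10·(-11) + (-13)·(-2) + 9·9 = -110 + 26 + 81 = -3
|v|² = 121 + 4 + 81 = 206
proj_v u = (-3/206) · (-11, -2, 9) ≈ (0.160, 0.029, -0.131)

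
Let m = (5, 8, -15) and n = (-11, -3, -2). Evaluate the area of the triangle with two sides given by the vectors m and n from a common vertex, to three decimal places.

i: 8·(-2) - (-15)·(-3) = -16 - 45 = -61
j: (-15)·(-11) - 5·(-2) = 165 - (-10) = 175
k: 5·(-3) - 8·(-11) = -15 - (-88) = 73
m × n = (-61, 175, 73)
|m × n| = √((-61)² + 175² + 73²) = √39675 ≈ 199.1858
area = ½ · 199.1858 ≈ 99.593

99.593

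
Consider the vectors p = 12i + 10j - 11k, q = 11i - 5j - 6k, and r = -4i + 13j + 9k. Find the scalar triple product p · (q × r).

-1707

q × r:
i: (-5)·9 - (-6)·13 = -45 - (-78) = 33
j: (-6)·(-4) - 11·9 = 24 - 99 = -75
k: 11·13 - (-5)·(-4) = 143 - 20 = 123
q × r = (33, -75, 123)
p · (q × r) = 12·33 + 10·(-75) + (-11)·123 = 396 - 750 - 1353 = -1707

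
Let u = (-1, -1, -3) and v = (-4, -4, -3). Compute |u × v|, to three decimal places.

12.728

i: (-1)·(-3) - (-3)·(-4) = 3 - 12 = -9
j: (-3)·(-4) - (-1)·(-3) = 12 - 3 = 9
k: (-1)·(-4) - (-1)·(-4) = 4 - 4 = 0
u × v = (-9, 9, 0)
|u × v| = √((-9)² + 9² + 0²) = √162 ≈ 12.7279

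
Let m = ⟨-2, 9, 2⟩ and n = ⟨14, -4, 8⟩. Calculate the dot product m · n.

-48

m · n = (-2)·14 + 9·(-4) + 2·8 = -28 - 36 + 16 = -48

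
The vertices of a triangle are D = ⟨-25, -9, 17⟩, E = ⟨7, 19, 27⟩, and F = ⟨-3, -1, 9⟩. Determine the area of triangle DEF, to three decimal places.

DE = (32, 28, 10),  DF = (22, 8, -8)
i: 28·(-8) - 10·8 = -224 - 80 = -304
j: 10·22 - 32·(-8) = 220 - (-256) = 476
k: 32·8 - 28·22 = 256 - 616 = -360
DE × DF = (-304, 476, -360)
|DE × DF| = √448592 ≈ 669.7701
area = ½ · 669.7701 ≈ 334.885

334.885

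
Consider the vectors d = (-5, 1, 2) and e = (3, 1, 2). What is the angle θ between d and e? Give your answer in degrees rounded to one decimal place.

d · e = (-5)·3 + 1·1 + 2·2 = -15 + 1 + 4 = -10
|d|² = 25 + 1 + 4 = 30,  |d| = √30 ≈ 5.477226
|e|² = 9 + 1 + 4 = 14,  |e| = √14 ≈ 3.741657
cos θ = -10 / (5.477226 · 3.741657) ≈ -0.48795
θ = arccos(-0.48795) ≈ 119.2°

119.2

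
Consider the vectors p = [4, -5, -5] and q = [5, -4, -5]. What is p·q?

p · q = 4·5 + (-5)·(-4) + (-5)·(-5) = 20 + 20 + 25 = 65

65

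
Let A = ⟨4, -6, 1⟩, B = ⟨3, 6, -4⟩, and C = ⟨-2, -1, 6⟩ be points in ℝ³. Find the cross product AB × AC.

(85, 35, 67)

AB = (-1, 12, -5)
AC = (-6, 5, 5)
i: 12·5 - (-5)·5 = 60 - (-25) = 85
j: (-5)·(-6) - (-1)·5 = 30 - (-5) = 35
k: (-1)·5 - 12·(-6) = -5 - (-72) = 67
AB × AC = (85, 35, 67)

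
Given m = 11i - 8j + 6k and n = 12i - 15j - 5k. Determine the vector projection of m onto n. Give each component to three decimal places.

(6.761, -8.452, -2.817)

m · n = 11·12 + (-8)·(-15) + 6·(-5) = 132 + 120 - 30 = 222
|n|² = 144 + 225 + 25 = 394
proj_n m = (222/394) · (12, -15, -5) ≈ (6.761, -8.452, -2.817)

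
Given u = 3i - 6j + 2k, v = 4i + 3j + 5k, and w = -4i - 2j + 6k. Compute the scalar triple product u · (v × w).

v × w:
i: 3·6 - 5·(-2) = 18 - (-10) = 28
j: 5·(-4) - 4·6 = -20 - 24 = -44
k: 4·(-2) - 3·(-4) = -8 - (-12) = 4
v × w = (28, -44, 4)
u · (v × w) = 3·28 + (-6)·(-44) + 2·4 = 84 + 264 + 8 = 356

356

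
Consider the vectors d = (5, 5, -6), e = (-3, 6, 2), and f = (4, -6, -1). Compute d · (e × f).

e × f:
i: 6·(-1) - 2·(-6) = -6 - (-12) = 6
j: 2·4 - (-3)·(-1) = 8 - 3 = 5
k: (-3)·(-6) - 6·4 = 18 - 24 = -6
e × f = (6, 5, -6)
d · (e × f) = 5·6 + 5·5 + (-6)·(-6) = 30 + 25 + 36 = 91

91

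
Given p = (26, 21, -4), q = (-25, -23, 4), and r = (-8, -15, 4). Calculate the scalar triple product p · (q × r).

q × r:
i: (-23)·4 - 4·(-15) = -92 - (-60) = -32
j: 4·(-8) - (-25)·4 = -32 - (-100) = 68
k: (-25)·(-15) - (-23)·(-8) = 375 - 184 = 191
q × r = (-32, 68, 191)
p · (q × r) = 26·(-32) + 21·68 + (-4)·191 = -832 + 1428 - 764 = -168

-168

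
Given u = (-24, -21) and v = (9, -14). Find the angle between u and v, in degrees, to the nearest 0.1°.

u · v = (-24)·9 + (-21)·(-14) = -216 + 294 = 78
|u|² = 576 + 441 = 1017,  |u| = √1017 ≈ 31.890437
|v|² = 81 + 196 = 277,  |v| = √277 ≈ 16.643317
cos θ = 78 / (31.890437 · 16.643317) ≈ 0.14696
θ = arccos(0.14696) ≈ 81.5°

81.5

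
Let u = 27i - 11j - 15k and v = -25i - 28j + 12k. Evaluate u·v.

-547

u · v = 27·(-25) + (-11)·(-28) + (-15)·12 = -675 + 308 - 180 = -547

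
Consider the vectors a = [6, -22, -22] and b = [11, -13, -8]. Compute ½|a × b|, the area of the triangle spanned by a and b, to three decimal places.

i: (-22)·(-8) - (-22)·(-13) = 176 - 286 = -110
j: (-22)·11 - 6·(-8) = -242 - (-48) = -194
k: 6·(-13) - (-22)·11 = -78 - (-242) = 164
a × b = (-110, -194, 164)
|a × b| = √((-110)² + (-194)² + 164²) = √76632 ≈ 276.8249
area = ½ · 276.8249 ≈ 138.412

138.412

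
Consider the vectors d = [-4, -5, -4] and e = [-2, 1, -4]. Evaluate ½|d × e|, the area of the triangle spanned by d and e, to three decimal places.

14.457

i: (-5)·(-4) - (-4)·1 = 20 - (-4) = 24
j: (-4)·(-2) - (-4)·(-4) = 8 - 16 = -8
k: (-4)·1 - (-5)·(-2) = -4 - 10 = -14
d × e = (24, -8, -14)
|d × e| = √(24² + (-8)² + (-14)²) = √836 ≈ 28.9137
area = ½ · 28.9137 ≈ 14.457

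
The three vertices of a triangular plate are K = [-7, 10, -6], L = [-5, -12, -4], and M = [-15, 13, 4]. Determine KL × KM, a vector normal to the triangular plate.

KL = (2, -22, 2)
KM = (-8, 3, 10)
i: (-22)·10 - 2·3 = -220 - 6 = -226
j: 2·(-8) - 2·10 = -16 - 20 = -36
k: 2·3 - (-22)·(-8) = 6 - 176 = -170
KL × KM = (-226, -36, -170)

(-226, -36, -170)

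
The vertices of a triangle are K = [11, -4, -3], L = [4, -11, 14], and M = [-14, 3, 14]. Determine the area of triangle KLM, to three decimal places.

KL = (-7, -7, 17),  KM = (-25, 7, 17)
i: (-7)·17 - 17·7 = -119 - 119 = -238
j: 17·(-25) - (-7)·17 = -425 - (-119) = -306
k: (-7)·7 - (-7)·(-25) = -49 - 175 = -224
KL × KM = (-238, -306, -224)
|KL × KM| = √200456 ≈ 447.7231
area = ½ · 447.7231 ≈ 223.862

223.862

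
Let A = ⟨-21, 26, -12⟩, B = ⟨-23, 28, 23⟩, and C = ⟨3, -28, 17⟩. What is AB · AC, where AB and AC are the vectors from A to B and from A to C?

859

AB = B − A = (-2, 2, 35)
AC = C − A = (24, -54, 29)
AB · AC = (-2)·24 + 2·(-54) + 35·29 = -48 - 108 + 1015 = 859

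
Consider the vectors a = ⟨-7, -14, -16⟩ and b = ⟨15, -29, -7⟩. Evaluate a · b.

a · b = (-7)·15 + (-14)·(-29) + (-16)·(-7) = -105 + 406 + 112 = 413

413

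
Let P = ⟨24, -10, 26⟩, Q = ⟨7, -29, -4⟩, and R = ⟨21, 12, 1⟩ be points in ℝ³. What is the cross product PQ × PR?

(1135, -335, -431)

PQ = (-17, -19, -30)
PR = (-3, 22, -25)
i: (-19)·(-25) - (-30)·22 = 475 - (-660) = 1135
j: (-30)·(-3) - (-17)·(-25) = 90 - 425 = -335
k: (-17)·22 - (-19)·(-3) = -374 - 57 = -431
PQ × PR = (1135, -335, -431)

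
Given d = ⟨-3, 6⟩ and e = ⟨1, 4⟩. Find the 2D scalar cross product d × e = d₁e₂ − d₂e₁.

-18

(-3)·4 - 6·1 = -12 - 6 = -18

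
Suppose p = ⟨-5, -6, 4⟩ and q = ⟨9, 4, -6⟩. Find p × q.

(20, 6, 34)

i: (-6)·(-6) - 4·4 = 36 - 16 = 20
j: 4·9 - (-5)·(-6) = 36 - 30 = 6
k: (-5)·4 - (-6)·9 = -20 - (-54) = 34
p × q = (20, 6, 34)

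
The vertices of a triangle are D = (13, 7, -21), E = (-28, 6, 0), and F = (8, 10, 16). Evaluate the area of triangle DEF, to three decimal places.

710.656

DE = (-41, -1, 21),  DF = (-5, 3, 37)
i: (-1)·37 - 21·3 = -37 - 63 = -100
j: 21·(-5) - (-41)·37 = -105 - (-1517) = 1412
k: (-41)·3 - (-1)·(-5) = -123 - 5 = -128
DE × DF = (-100, 1412, -128)
|DE × DF| = √2020128 ≈ 1421.3121
area = ½ · 1421.3121 ≈ 710.656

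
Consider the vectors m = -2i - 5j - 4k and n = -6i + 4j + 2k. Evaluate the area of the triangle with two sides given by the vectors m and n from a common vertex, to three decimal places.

i: (-5)·2 - (-4)·4 = -10 - (-16) = 6
j: (-4)·(-6) - (-2)·2 = 24 - (-4) = 28
k: (-2)·4 - (-5)·(-6) = -8 - 30 = -38
m × n = (6, 28, -38)
|m × n| = √(6² + 28² + (-38)²) = √2264 ≈ 47.5815
area = ½ · 47.5815 ≈ 23.791

23.791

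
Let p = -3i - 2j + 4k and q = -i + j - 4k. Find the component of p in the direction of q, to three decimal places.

p · q = (-3)·(-1) + (-2)·1 + 4·(-4) = 3 - 2 - 16 = -15
|q| = √(1 + 1 + 16) = √18 ≈ 4.2426
comp_q p = -15 / √18 ≈ -3.536

-3.536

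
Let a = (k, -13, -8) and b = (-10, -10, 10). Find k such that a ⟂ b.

5

a · b = k·(-10) + (-13)·(-10) + (-8)·10 = 50 - 10k
Set equal to 0: -10k = -50, so k = 5.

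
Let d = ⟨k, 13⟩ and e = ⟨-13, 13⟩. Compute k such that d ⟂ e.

d · e = k·(-13) + 13·13 = 169 - 13k
Set equal to 0: -13k = -169, so k = 13.

13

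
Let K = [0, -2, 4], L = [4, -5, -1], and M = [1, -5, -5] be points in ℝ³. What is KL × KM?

KL = (4, -3, -5)
KM = (1, -3, -9)
i: (-3)·(-9) - (-5)·(-3) = 27 - 15 = 12
j: (-5)·1 - 4·(-9) = -5 - (-36) = 31
k: 4·(-3) - (-3)·1 = -12 - (-3) = -9
KL × KM = (12, 31, -9)

(12, 31, -9)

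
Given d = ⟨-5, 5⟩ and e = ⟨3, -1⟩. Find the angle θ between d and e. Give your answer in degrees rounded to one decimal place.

d · e = (-5)·3 + 5·(-1) = -15 - 5 = -20
|d|² = 25 + 25 = 50,  |d| = √50 ≈ 7.071068
|e|² = 9 + 1 = 10,  |e| = √10 ≈ 3.162278
cos θ = -20 / (7.071068 · 3.162278) ≈ -0.89443
θ = arccos(-0.89443) ≈ 153.4°

153.4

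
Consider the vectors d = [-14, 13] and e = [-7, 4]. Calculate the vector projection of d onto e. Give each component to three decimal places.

(-16.154, 9.231)

d · e = (-14)·(-7) + 13·4 = 98 + 52 = 150
|e|² = 49 + 16 = 65
proj_e d = (150/65) · (-7, 4) ≈ (-16.154, 9.231)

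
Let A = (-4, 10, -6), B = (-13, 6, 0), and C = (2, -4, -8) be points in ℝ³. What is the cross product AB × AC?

(92, 18, 150)

AB = (-9, -4, 6)
AC = (6, -14, -2)
i: (-4)·(-2) - 6·(-14) = 8 - (-84) = 92
j: 6·6 - (-9)·(-2) = 36 - 18 = 18
k: (-9)·(-14) - (-4)·6 = 126 - (-24) = 150
AB × AC = (92, 18, 150)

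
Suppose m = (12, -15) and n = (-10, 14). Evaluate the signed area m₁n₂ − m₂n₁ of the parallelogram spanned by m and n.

18

12·14 - (-15)·(-10) = 168 - 150 = 18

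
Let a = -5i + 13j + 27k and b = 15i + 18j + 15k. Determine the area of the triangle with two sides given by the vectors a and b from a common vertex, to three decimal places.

314.764

i: 13·15 - 27·18 = 195 - 486 = -291
j: 27·15 - (-5)·15 = 405 - (-75) = 480
k: (-5)·18 - 13·15 = -90 - 195 = -285
a × b = (-291, 480, -285)
|a × b| = √((-291)² + 480² + (-285)²) = √396306 ≈ 629.5284
area = ½ · 629.5284 ≈ 314.764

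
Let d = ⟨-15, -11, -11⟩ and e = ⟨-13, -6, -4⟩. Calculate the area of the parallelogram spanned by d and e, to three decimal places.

100.906

i: (-11)·(-4) - (-11)·(-6) = 44 - 66 = -22
j: (-11)·(-13) - (-15)·(-4) = 143 - 60 = 83
k: (-15)·(-6) - (-11)·(-13) = 90 - 143 = -53
d × e = (-22, 83, -53)
|d × e| = √((-22)² + 83² + (-53)²) = √10182 ≈ 100.9059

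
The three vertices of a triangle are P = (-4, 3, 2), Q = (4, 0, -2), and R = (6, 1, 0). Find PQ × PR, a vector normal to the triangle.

(-2, -24, 14)

PQ = (8, -3, -4)
PR = (10, -2, -2)
i: (-3)·(-2) - (-4)·(-2) = 6 - 8 = -2
j: (-4)·10 - 8·(-2) = -40 - (-16) = -24
k: 8·(-2) - (-3)·10 = -16 - (-30) = 14
PQ × PR = (-2, -24, 14)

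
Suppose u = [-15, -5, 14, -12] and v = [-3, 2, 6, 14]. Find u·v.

-49

u · v = (-15)·(-3) + (-5)·2 + 14·6 + (-12)·14 = 45 - 10 + 84 - 168 = -49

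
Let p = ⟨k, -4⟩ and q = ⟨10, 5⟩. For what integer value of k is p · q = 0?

p · q = k·10 + (-4)·5 = -20 + 10k
Set equal to 0: 10k = 20, so k = 2.

2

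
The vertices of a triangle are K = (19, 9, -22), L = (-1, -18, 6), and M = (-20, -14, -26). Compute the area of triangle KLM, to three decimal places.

756.759

KL = (-20, -27, 28),  KM = (-39, -23, -4)
i: (-27)·(-4) - 28·(-23) = 108 - (-644) = 752
j: 28·(-39) - (-20)·(-4) = -1092 - 80 = -1172
k: (-20)·(-23) - (-27)·(-39) = 460 - 1053 = -593
KL × KM = (752, -1172, -593)
|KL × KM| = √2290737 ≈ 1513.5181
area = ½ · 1513.5181 ≈ 756.759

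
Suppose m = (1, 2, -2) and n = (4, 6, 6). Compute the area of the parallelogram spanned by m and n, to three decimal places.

i: 2·6 - (-2)·6 = 12 - (-12) = 24
j: (-2)·4 - 1·6 = -8 - 6 = -14
k: 1·6 - 2·4 = 6 - 8 = -2
m × n = (24, -14, -2)
|m × n| = √(24² + (-14)² + (-2)²) = √776 ≈ 27.8568

27.857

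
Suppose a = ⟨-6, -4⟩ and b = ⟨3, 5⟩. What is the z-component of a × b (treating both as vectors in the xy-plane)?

-18

(-6)·5 - (-4)·3 = -30 - (-12) = -18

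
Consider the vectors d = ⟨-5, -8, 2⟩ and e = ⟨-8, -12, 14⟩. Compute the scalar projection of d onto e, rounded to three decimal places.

8.159

d · e = (-5)·(-8) + (-8)·(-12) + 2·14 = 40 + 96 + 28 = 164
|e| = √(64 + 144 + 196) = √404 ≈ 20.0998
comp_e d = 164 / √404 ≈ 8.159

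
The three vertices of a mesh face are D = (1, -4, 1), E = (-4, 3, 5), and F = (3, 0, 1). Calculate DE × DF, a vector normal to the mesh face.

(-16, 8, -34)

DE = (-5, 7, 4)
DF = (2, 4, 0)
i: 7·0 - 4·4 = 0 - 16 = -16
j: 4·2 - (-5)·0 = 8 - 0 = 8
k: (-5)·4 - 7·2 = -20 - 14 = -34
DE × DF = (-16, 8, -34)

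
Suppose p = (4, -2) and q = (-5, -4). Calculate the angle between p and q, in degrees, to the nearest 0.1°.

p · q = 4·(-5) + (-2)·(-4) = -20 + 8 = -12
|p|² = 16 + 4 = 20,  |p| = √20 ≈ 4.472136
|q|² = 25 + 16 = 41,  |q| = √41 ≈ 6.403124
cos θ = -12 / (4.472136 · 6.403124) ≈ -0.41906
θ = arccos(-0.41906) ≈ 114.8°

114.8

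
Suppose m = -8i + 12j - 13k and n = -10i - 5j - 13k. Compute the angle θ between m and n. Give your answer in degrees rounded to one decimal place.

55.4

m · n = (-8)·(-10) + 12·(-5) + (-13)·(-13) = 80 - 60 + 169 = 189
|m|² = 64 + 144 + 169 = 377,  |m| = √377 ≈ 19.416488
|n|² = 100 + 25 + 169 = 294,  |n| = √294 ≈ 17.146428
cos θ = 189 / (19.416488 · 17.146428) ≈ 0.56770
θ = arccos(0.56770) ≈ 55.4°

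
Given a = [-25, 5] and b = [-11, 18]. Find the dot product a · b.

365

a · b = (-25)·(-11) + 5·18 = 275 + 90 = 365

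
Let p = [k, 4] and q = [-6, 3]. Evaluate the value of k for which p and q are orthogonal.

p · q = k·(-6) + 4·3 = 12 - 6k
Set equal to 0: -6k = -12, so k = 2.

2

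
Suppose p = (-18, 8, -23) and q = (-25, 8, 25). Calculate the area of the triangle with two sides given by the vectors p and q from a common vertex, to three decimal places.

i: 8·25 - (-23)·8 = 200 - (-184) = 384
j: (-23)·(-25) - (-18)·25 = 575 - (-450) = 1025
k: (-18)·8 - 8·(-25) = -144 - (-200) = 56
p × q = (384, 1025, 56)
|p × q| = √(384² + 1025² + 56²) = √1201217 ≈ 1096.0005
area = ½ · 1096.0005 ≈ 548.000

548.000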